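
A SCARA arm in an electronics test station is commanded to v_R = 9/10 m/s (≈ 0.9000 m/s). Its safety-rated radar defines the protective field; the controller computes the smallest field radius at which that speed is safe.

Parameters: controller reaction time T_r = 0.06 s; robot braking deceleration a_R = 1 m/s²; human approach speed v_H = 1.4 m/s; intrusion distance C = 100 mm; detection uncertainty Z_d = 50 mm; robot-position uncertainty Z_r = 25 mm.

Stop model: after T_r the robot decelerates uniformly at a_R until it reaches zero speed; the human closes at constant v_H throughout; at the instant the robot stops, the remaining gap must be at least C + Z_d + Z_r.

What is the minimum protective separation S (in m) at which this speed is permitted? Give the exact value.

S_min = 989/500 m = 1.9780 m

braking lasts T_s = (9/10)/1 = 0.9000 s
reaction-phase robot travel = 0.9000·0.0600 = 0.0540 m
robot under decel: 0.9000²/(2·1.0000) = 0.4050 m
human closes 1.4000·0.9600 = 1.3440 m
C+Z_d+Z_r = 0.1000+0.0500+0.0250 = 0.1750 m
S_min ≈ 0.0540+0.4050+1.3440+0.1750  ⇒  S_min = 989/500 m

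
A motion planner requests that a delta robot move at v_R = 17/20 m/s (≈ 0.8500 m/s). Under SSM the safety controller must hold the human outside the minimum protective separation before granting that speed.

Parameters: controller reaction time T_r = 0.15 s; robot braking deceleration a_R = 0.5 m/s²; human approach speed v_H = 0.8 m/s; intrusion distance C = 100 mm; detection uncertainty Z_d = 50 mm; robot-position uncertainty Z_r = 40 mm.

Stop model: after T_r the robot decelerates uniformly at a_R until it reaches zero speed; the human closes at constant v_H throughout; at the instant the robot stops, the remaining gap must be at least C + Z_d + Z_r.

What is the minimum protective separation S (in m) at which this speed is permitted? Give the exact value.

S_min = 63/25 m = 2.5200 m

stop time T_s = (17/20)/(1/2) = 1.7000 s
robot covers v_R·T_r = 0.8500·0.1500 = 0.1275 m before braking
robot under decel: 0.8500²/(2·0.5000) = 0.7225 m
human over T_r+T_s: 0.8000·(0.1500+1.7000) = 1.4800 m
residual clearance needed = 0.1000+0.0500+0.0400 = 0.1900 m
S_min ≈ 0.1275+0.7225+1.4800+0.1900  ⇒  S_min = 63/25 m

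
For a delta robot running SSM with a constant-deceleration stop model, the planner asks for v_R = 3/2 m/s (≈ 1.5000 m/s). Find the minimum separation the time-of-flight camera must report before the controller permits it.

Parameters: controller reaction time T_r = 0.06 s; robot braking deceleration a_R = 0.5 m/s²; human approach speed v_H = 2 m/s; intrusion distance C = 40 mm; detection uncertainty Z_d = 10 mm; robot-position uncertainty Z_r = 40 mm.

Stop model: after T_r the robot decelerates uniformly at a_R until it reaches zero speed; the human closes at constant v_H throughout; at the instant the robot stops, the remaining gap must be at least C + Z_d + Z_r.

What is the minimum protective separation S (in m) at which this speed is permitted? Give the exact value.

stop time T_s = (3/2)/(1/2) = 3.0000 s
robot covers v_R·T_r = 1.5000·0.0600 = 0.0900 m before braking
braking distance = 1.5000²/(2·0.5000) = 2.2500 m
human over T_r+T_s: 2.0000·(0.0600+3.0000) = 6.1200 m
residual clearance needed = 0.0400+0.0100+0.0400 = 0.0900 m
S_min ≈ 0.0900+2.2500+6.1200+0.0900  ⇒  S_min = 171/20 m

S_min = 171/20 m = 8.5500 m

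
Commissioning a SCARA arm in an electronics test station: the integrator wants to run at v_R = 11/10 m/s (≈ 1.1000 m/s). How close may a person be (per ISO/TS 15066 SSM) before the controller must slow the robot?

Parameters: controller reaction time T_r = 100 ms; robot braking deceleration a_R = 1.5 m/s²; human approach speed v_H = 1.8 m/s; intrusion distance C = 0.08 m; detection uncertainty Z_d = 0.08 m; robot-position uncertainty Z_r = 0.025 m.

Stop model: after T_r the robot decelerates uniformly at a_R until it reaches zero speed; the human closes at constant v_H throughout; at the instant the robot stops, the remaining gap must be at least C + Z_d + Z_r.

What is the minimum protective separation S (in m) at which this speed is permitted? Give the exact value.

T_s = v_R/a_R = (11/10)/(3/2) = 0.7333 s
robot covers v_R·T_r = 1.1000·0.1000 = 0.1100 m before braking
robot under decel: 1.1000²/(2·1.5000) = 0.4033 m
person approaches 1.8000·(0.1000+0.7333) = 1.5000 m
C+Z_d+Z_r = 0.0800+0.0800+0.0250 = 0.1850 m
S_min ≈ 0.1100+0.4033+1.5000+0.1850  ⇒  S_min = 1319/600 m

S_min = 1319/600 m = 2.1983 m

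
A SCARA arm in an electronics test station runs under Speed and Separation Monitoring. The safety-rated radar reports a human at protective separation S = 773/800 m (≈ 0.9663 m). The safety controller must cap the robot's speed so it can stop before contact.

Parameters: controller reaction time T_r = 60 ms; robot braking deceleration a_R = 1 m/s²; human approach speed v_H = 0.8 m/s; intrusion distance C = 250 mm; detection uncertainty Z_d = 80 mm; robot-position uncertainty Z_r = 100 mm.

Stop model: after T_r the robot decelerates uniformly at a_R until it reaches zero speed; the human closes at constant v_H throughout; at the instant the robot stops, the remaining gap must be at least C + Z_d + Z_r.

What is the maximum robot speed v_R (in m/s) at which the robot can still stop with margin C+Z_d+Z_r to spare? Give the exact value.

quadratic (1/2)·v² + (43/50)·v + (-1953/4000) = 0
  disc = (43/50)² − 4·(1/2)·(-1953/4000) = 17161/10000 ; √disc = 131/100
  v_R = (−(43/50) + 131/100) / (2·(1/2)) = 9/20 m/s
check:
T_s = v_R/a_R = (9/20)/1 = 0.4500 s
robot in T_r: 0.4500·0.0600 = 0.0270 m
robot covers 0.4500·0.4500 − ½·1.0000·0.4500² = 0.1013 m while stopping
human over T_r+T_s: 0.8000·(0.0600+0.4500) = 0.4080 m
margins: 0.2500+0.0800+0.1000 = 0.4300 m
sum ≈ 0.0270+0.1013+0.4080+0.4300 ≈ 0.9663 m = S ✓

v_R_max = 9/20 m/s = 0.4500 m/s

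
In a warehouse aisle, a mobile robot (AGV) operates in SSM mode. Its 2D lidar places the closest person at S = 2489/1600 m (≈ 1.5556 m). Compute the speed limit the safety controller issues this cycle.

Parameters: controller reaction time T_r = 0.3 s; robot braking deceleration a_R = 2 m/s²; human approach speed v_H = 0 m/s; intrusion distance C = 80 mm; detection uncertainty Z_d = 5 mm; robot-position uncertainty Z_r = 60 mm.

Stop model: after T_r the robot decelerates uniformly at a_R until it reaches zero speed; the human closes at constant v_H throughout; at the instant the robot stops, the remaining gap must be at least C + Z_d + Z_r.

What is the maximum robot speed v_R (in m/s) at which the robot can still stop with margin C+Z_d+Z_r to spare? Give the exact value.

v_R_max = 37/20 m/s = 1.8500 m/s

collect terms ⇒ (1/4)·v_R² + (3/10)·v_R + (-2257/1600) = 0
  disc = (3/10)² − 4·(1/4)·(-2257/1600) = 2401/1600 ; √disc = 49/40
  v_R = (−(3/10) + 49/40) / (2·(1/4)) = 37/20 m/s
check:
stop time T_s = (37/20)/2 = 0.9250 s
reaction-phase robot travel = 1.8500·0.3000 = 0.5550 m
braking distance = 1.8500²/(2·2.0000) = 0.8556 m
human closes 0.0000·1.2250 = 0.0000 m
margins: 0.0800+0.0050+0.0600 = 0.1450 m
sum ≈ 0.5550+0.8556+0.0000+0.1450 ≈ 1.5556 m = S ✓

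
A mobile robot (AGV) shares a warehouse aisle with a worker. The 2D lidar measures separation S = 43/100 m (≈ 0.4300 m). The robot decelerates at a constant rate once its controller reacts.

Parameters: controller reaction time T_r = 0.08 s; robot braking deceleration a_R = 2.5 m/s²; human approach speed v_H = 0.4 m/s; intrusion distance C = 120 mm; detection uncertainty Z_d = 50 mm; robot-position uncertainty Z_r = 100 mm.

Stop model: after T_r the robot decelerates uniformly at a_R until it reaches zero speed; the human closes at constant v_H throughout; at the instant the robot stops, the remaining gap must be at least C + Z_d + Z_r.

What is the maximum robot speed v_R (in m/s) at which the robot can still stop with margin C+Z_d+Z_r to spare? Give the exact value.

v_R_max = 2/5 m/s = 0.4000 m/s

at the boundary: (1/5)·v² + (6/25)·v + (-16/125) = 0
  disc = (6/25)² − 4·(1/5)·(-16/125) = 4/25 ; √disc = 2/5
  v_R = (−(6/25) + 2/5) / (2·(1/5)) = 2/5 m/s
check:
T_s = v_R/a_R = (2/5)/(5/2) = 0.1600 s
robot in T_r: 0.4000·0.0800 = 0.0320 m
robot under decel: 0.4000²/(2·2.5000) = 0.0320 m
person approaches 0.4000·(0.0800+0.1600) = 0.0960 m
margins: 0.1200+0.0500+0.1000 = 0.2700 m
sum ≈ 0.0320+0.0320+0.0960+0.2700 ≈ 0.4300 m = S ✓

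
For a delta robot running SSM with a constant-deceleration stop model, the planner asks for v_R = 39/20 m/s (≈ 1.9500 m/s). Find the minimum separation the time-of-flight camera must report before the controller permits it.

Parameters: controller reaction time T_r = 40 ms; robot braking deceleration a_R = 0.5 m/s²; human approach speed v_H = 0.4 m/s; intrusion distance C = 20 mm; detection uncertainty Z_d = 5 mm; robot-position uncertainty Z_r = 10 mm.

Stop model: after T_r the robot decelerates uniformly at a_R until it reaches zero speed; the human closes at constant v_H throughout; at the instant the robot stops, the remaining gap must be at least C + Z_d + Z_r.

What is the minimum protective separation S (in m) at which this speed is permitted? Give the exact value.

stop time T_s = (39/20)/(1/2) = 3.9000 s
robot covers v_R·T_r = 1.9500·0.0400 = 0.0780 m before braking
robot covers 1.9500·3.9000 − ½·0.5000·3.9000² = 3.8025 m while stopping
human over T_r+T_s: 0.4000·(0.0400+3.9000) = 1.5760 m
C+Z_d+Z_r = 0.0200+0.0050+0.0100 = 0.0350 m
S_min ≈ 0.0780+3.8025+1.5760+0.0350  ⇒  S_min = 10983/2000 m

S_min = 10983/2000 m = 5.4915 m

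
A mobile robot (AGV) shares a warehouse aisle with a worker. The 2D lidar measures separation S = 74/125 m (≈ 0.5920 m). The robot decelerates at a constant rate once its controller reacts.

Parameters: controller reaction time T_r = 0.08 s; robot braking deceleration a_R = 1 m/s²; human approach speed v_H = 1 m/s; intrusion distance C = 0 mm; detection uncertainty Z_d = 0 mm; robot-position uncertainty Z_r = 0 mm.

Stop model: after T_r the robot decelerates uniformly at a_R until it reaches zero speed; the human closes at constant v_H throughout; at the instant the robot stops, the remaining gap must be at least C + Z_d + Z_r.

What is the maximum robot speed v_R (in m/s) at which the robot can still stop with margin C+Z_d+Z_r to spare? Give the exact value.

v_R_max = 2/5 m/s = 0.4000 m/s

quadratic (1/2)·v² + (27/25)·v + (-64/125) = 0
  disc = (27/25)² − 4·(1/2)·(-64/125) = 1369/625 ; √disc = 37/25
  v_R = (−(27/25) + 37/25) / (2·(1/2)) = 2/5 m/s
check:
stop time T_s = (2/5)/1 = 0.4000 s
robot covers v_R·T_r = 0.4000·0.0800 = 0.0320 m before braking
robot covers 0.4000·0.4000 − ½·1.0000·0.4000² = 0.0800 m while stopping
person approaches 1.0000·(0.0800+0.4000) = 0.4800 m
residual clearance needed = 0.0000+0.0000+0.0000 = 0.0000 m
sum ≈ 0.0320+0.0800+0.4800+0.0000 ≈ 0.5920 m = S ✓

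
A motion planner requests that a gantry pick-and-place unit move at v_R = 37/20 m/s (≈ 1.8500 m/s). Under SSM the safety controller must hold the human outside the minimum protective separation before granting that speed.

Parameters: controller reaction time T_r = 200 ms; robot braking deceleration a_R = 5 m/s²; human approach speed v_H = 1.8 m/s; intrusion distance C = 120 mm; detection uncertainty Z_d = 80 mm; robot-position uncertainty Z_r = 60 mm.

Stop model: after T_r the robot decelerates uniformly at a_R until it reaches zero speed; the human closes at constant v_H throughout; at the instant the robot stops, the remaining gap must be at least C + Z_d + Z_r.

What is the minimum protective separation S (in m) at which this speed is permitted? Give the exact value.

S_min = 7993/4000 m = 1.9983 m

T_s = v_R/a_R = (37/20)/5 = 0.3700 s
robot in T_r: 1.8500·0.2000 = 0.3700 m
robot under decel: 1.8500²/(2·5.0000) = 0.3422 m
human closes 1.8000·0.5700 = 1.0260 m
residual clearance needed = 0.1200+0.0800+0.0600 = 0.2600 m
S_min ≈ 0.3700+0.3422+1.0260+0.2600  ⇒  S_min = 7993/4000 m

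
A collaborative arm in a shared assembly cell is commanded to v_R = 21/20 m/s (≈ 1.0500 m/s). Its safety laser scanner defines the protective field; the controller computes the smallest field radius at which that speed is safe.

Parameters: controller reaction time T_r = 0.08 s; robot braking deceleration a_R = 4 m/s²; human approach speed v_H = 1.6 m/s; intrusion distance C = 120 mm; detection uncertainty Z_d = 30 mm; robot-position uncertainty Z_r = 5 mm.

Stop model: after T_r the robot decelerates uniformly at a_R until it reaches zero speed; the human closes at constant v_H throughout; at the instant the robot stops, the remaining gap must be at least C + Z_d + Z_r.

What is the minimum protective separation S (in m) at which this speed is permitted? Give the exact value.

T_s = v_R/a_R = (21/20)/4 = 0.2625 s
robot in T_r: 1.0500·0.0800 = 0.0840 m
robot under decel: 1.0500²/(2·4.0000) = 0.1378 m
human over T_r+T_s: 1.6000·(0.0800+0.2625) = 0.5480 m
C+Z_d+Z_r = 0.1200+0.0300+0.0050 = 0.1550 m
S_min ≈ 0.0840+0.1378+0.5480+0.1550  ⇒  S_min = 14797/16000 m

S_min = 14797/16000 m = 0.9248 m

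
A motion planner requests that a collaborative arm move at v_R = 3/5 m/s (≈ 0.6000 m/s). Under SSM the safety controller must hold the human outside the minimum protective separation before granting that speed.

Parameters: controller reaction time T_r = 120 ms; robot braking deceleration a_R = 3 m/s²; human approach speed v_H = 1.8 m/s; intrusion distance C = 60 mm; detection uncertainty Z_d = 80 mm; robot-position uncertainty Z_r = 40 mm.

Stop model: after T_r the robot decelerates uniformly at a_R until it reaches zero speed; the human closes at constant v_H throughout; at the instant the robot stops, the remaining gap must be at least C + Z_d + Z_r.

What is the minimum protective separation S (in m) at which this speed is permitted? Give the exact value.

T_s = v_R/a_R = (3/5)/3 = 0.2000 s
reaction-phase robot travel = 0.6000·0.1200 = 0.0720 m
braking distance = 0.6000²/(2·3.0000) = 0.0600 m
person approaches 1.8000·(0.1200+0.2000) = 0.5760 m
residual clearance needed = 0.0600+0.0800+0.0400 = 0.1800 m
S_min ≈ 0.0720+0.0600+0.5760+0.1800  ⇒  S_min = 111/125 m

S_min = 111/125 m = 0.8880 m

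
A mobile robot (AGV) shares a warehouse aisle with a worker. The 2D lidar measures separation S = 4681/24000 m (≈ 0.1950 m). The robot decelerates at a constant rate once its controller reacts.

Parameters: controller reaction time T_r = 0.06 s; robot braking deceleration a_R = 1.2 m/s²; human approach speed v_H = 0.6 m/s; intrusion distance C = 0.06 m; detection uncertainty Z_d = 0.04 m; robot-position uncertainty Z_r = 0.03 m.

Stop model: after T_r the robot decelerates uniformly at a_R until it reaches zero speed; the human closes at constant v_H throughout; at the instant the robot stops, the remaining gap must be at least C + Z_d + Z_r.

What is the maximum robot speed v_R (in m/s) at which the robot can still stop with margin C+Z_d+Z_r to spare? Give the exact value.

v_R_max = 1/20 m/s = 0.0500 m/s

at the boundary: (5/12)·v² + (14/25)·v + (-697/24000) = 0
  disc = (14/25)² − 4·(5/12)·(-697/24000) = 130321/360000 ; √disc = 361/600
  v_R = (−(14/25) + 361/600) / (2·(5/12)) = 1/20 m/s
check:
T_s = v_R/a_R = (1/20)/(6/5) = 0.0417 s
reaction-phase robot travel = 0.0500·0.0600 = 0.0030 m
robot under decel: 0.0500²/(2·1.2000) = 0.0010 m
person approaches 0.6000·(0.0600+0.0417) = 0.0610 m
residual clearance needed = 0.0600+0.0400+0.0300 = 0.1300 m
sum ≈ 0.0030+0.0010+0.0610+0.1300 ≈ 0.1950 m = S ✓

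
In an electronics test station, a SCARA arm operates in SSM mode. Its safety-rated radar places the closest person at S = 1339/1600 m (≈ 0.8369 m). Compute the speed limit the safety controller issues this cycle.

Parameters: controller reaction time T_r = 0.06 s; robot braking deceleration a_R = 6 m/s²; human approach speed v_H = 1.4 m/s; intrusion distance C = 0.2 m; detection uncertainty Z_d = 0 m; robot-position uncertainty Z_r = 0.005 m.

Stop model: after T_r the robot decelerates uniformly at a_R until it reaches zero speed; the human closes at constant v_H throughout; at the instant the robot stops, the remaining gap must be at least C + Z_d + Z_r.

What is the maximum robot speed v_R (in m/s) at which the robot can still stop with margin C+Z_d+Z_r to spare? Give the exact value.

v_R_max = 27/20 m/s = 1.3500 m/s

collect terms ⇒ (1/12)·v_R² + (22/75)·v_R + (-4383/8000) = 0
  disc = (22/75)² − 4·(1/12)·(-4383/8000) = 96721/360000 ; √disc = 311/600
  v_R = (−(22/75) + 311/600) / (2·(1/12)) = 27/20 m/s
check:
stop time T_s = (27/20)/6 = 0.2250 s
robot in T_r: 1.3500·0.0600 = 0.0810 m
braking distance = 1.3500²/(2·6.0000) = 0.1519 m
human closes 1.4000·0.2850 = 0.3990 m
margins: 0.2000+0.0000+0.0050 = 0.2050 m
sum ≈ 0.0810+0.1519+0.3990+0.2050 ≈ 0.8369 m = S ✓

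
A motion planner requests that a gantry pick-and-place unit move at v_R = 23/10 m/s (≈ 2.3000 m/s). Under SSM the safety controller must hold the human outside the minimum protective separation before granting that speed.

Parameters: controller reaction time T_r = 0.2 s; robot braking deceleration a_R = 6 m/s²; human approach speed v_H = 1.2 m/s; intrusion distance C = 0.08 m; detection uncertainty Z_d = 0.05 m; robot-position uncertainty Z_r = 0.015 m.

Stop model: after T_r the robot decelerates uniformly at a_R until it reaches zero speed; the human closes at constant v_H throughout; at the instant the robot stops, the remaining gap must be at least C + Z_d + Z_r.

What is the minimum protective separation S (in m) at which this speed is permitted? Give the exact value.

S_min = 419/240 m = 1.7458 m

braking lasts T_s = (23/10)/6 = 0.3833 s
reaction-phase robot travel = 2.3000·0.2000 = 0.4600 m
robot covers 2.3000·0.3833 − ½·6.0000·0.3833² = 0.4408 m while stopping
human over T_r+T_s: 1.2000·(0.2000+0.3833) = 0.7000 m
residual clearance needed = 0.0800+0.0500+0.0150 = 0.1450 m
S_min ≈ 0.4600+0.4408+0.7000+0.1450  ⇒  S_min = 419/240 m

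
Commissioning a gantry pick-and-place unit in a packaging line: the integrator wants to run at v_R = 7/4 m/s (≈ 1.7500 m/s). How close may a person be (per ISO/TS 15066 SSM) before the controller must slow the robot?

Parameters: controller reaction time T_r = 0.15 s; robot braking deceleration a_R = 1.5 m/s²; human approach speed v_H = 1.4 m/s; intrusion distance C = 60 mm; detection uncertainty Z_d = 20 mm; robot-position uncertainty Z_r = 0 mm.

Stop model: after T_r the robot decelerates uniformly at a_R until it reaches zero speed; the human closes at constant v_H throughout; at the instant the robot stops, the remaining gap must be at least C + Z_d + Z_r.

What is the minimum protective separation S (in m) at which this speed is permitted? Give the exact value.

S_min = 481/150 m = 3.2067 m

braking lasts T_s = (7/4)/(3/2) = 1.1667 s
robot in T_r: 1.7500·0.1500 = 0.2625 m
robot under decel: 1.7500²/(2·1.5000) = 1.0208 m
person approaches 1.4000·(0.1500+1.1667) = 1.8433 m
margins: 0.0600+0.0200+0.0000 = 0.0800 m
S_min ≈ 0.2625+1.0208+1.8433+0.0800  ⇒  S_min = 481/150 m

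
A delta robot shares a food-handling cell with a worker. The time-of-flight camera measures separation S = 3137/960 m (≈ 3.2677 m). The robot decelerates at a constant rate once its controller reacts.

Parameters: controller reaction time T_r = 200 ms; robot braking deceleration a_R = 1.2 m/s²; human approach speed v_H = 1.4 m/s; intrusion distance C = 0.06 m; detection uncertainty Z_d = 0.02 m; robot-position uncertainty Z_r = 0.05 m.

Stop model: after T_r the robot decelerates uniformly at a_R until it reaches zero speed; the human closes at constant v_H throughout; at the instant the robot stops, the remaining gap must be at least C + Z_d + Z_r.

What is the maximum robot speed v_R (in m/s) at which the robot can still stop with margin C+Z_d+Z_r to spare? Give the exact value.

v_R_max = 29/20 m/s = 1.4500 m/s

quadratic (5/12)·v² + (41/30)·v + (-13717/4800) = 0
  disc = (41/30)² − 4·(5/12)·(-13717/4800) = 10609/1600 ; √disc = 103/40
  v_R = (−(41/30) + 103/40) / (2·(5/12)) = 29/20 m/s
check:
braking lasts T_s = (29/20)/(6/5) = 1.2083 s
robot covers v_R·T_r = 1.4500·0.2000 = 0.2900 m before braking
robot covers 1.4500·1.2083 − ½·1.2000·1.2083² = 0.8760 m while stopping
person approaches 1.4000·(0.2000+1.2083) = 1.9717 m
margins: 0.0600+0.0200+0.0500 = 0.1300 m
sum ≈ 0.2900+0.8760+1.9717+0.1300 ≈ 3.2677 m = S ✓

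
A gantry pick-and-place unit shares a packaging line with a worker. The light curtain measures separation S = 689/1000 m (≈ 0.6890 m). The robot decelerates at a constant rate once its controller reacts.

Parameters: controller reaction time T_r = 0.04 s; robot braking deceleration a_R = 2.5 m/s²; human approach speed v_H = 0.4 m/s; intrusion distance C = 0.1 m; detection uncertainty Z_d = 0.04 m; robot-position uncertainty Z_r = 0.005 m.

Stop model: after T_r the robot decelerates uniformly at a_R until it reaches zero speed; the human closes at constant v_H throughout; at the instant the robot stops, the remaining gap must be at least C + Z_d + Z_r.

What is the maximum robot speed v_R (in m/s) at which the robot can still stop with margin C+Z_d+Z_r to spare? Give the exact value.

at the boundary: (1/5)·v² + (1/5)·v + (-66/125) = 0
  disc = (1/5)² − 4·(1/5)·(-66/125) = 289/625 ; √disc = 17/25
  v_R = (−(1/5) + 17/25) / (2·(1/5)) = 6/5 m/s
check:
braking lasts T_s = (6/5)/(5/2) = 0.4800 s
reaction-phase robot travel = 1.2000·0.0400 = 0.0480 m
robot covers 1.2000·0.4800 − ½·2.5000·0.4800² = 0.2880 m while stopping
person approaches 0.4000·(0.0400+0.4800) = 0.2080 m
residual clearance needed = 0.1000+0.0400+0.0050 = 0.1450 m
sum ≈ 0.0480+0.2880+0.2080+0.1450 ≈ 0.6890 m = S ✓

v_R_max = 6/5 m/s = 1.2000 m/s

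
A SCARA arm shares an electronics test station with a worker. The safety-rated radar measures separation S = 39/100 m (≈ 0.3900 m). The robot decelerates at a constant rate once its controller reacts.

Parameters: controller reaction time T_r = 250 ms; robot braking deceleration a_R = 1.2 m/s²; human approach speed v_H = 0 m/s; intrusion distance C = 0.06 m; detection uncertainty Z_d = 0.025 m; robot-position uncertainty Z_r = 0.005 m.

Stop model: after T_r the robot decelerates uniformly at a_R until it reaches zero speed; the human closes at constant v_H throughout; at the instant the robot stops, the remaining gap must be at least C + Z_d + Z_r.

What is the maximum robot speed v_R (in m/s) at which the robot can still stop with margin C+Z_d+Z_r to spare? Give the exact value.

v_R_max = 3/5 m/s = 0.6000 m/s

at the boundary: (5/12)·v² + (1/4)·v + (-3/10) = 0
  disc = (1/4)² − 4·(5/12)·(-3/10) = 9/16 ; √disc = 3/4
  v_R = (−(1/4) + 3/4) / (2·(5/12)) = 3/5 m/s
check:
T_s = v_R/a_R = (3/5)/(6/5) = 0.5000 s
robot covers v_R·T_r = 0.6000·0.2500 = 0.1500 m before braking
robot covers 0.6000·0.5000 − ½·1.2000·0.5000² = 0.1500 m while stopping
person approaches 0.0000·(0.2500+0.5000) = 0.0000 m
residual clearance needed = 0.0600+0.0250+0.0050 = 0.0900 m
sum ≈ 0.1500+0.1500+0.0000+0.0900 ≈ 0.3900 m = S ✓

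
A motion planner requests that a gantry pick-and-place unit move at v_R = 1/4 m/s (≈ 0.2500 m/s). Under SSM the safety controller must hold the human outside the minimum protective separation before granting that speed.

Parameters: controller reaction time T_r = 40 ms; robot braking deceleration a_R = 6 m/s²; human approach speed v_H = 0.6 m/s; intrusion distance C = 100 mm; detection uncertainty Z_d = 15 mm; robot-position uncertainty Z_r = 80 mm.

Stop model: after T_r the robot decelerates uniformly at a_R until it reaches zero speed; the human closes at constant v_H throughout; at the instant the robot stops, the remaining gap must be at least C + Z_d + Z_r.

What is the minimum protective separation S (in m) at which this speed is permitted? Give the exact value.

S_min = 6221/24000 m = 0.2592 m

braking lasts T_s = (1/4)/6 = 0.0417 s
reaction-phase robot travel = 0.2500·0.0400 = 0.0100 m
braking distance = 0.2500²/(2·6.0000) = 0.0052 m
human closes 0.6000·0.0817 = 0.0490 m
margins: 0.1000+0.0150+0.0800 = 0.1950 m
S_min ≈ 0.0100+0.0052+0.0490+0.1950  ⇒  S_min = 6221/24000 m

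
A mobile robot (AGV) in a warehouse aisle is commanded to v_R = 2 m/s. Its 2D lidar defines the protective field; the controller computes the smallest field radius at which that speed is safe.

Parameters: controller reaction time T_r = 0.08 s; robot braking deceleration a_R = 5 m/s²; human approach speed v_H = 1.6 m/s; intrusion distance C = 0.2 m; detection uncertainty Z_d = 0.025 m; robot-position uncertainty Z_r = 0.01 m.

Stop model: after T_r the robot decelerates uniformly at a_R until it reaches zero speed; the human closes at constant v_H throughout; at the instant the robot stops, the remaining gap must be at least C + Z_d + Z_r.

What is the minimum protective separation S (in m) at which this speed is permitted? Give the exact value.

braking lasts T_s = 2/5 = 0.4000 s
reaction-phase robot travel = 2.0000·0.0800 = 0.1600 m
robot covers 2.0000·0.4000 − ½·5.0000·0.4000² = 0.4000 m while stopping
human over T_r+T_s: 1.6000·(0.0800+0.4000) = 0.7680 m
margins: 0.2000+0.0250+0.0100 = 0.2350 m
S_min ≈ 0.1600+0.4000+0.7680+0.2350  ⇒  S_min = 1563/1000 m

S_min = 1563/1000 m = 1.5630 m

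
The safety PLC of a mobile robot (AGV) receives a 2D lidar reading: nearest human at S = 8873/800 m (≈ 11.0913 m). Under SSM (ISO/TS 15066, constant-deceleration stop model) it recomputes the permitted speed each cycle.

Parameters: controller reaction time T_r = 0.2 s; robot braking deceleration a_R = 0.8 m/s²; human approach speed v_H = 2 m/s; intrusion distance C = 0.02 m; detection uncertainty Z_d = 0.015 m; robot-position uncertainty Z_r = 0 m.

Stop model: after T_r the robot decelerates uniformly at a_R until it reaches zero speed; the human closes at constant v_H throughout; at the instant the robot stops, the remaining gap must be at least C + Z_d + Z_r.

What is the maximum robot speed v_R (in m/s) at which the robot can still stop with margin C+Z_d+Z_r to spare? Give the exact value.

v_R_max = 5/2 m/s = 2.5000 m/s

quadratic (5/8)·v² + (27/10)·v + (-341/32) = 0
  disc = (27/10)² − 4·(5/8)·(-341/32) = 54289/1600 ; √disc = 233/40
  v_R = (−(27/10) + 233/40) / (2·(5/8)) = 5/2 m/s
check:
stop time T_s = (5/2)/(4/5) = 3.1250 s
reaction-phase robot travel = 2.5000·0.2000 = 0.5000 m
robot under decel: 2.5000²/(2·0.8000) = 3.9062 m
human closes 2.0000·3.3250 = 6.6500 m
margins: 0.0200+0.0150+0.0000 = 0.0350 m
sum ≈ 0.5000+3.9062+6.6500+0.0350 ≈ 11.0913 m = S ✓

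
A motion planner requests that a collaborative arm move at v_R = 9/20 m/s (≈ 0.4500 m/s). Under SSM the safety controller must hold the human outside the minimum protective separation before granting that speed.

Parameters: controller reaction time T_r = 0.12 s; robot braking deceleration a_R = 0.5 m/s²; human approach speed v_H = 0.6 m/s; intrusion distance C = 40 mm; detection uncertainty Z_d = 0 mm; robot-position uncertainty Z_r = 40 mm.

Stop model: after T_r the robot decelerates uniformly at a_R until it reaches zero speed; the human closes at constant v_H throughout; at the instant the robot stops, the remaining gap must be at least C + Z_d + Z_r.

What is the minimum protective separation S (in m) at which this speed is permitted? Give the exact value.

S_min = 1897/2000 m = 0.9485 m

stop time T_s = (9/20)/(1/2) = 0.9000 s
robot covers v_R·T_r = 0.4500·0.1200 = 0.0540 m before braking
braking distance = 0.4500²/(2·0.5000) = 0.2025 m
human over T_r+T_s: 0.6000·(0.1200+0.9000) = 0.6120 m
residual clearance needed = 0.0400+0.0000+0.0400 = 0.0800 m
S_min ≈ 0.0540+0.2025+0.6120+0.0800  ⇒  S_min = 1897/2000 m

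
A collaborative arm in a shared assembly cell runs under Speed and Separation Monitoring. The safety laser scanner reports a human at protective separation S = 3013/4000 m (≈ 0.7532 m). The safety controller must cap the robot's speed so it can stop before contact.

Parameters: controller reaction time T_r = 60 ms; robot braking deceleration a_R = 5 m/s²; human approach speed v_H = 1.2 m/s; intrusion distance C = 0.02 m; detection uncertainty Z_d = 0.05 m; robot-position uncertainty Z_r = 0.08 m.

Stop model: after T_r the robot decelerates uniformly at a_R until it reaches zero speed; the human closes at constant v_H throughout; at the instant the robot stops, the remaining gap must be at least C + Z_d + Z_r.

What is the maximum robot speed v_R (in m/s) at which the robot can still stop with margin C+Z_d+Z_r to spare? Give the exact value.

at the boundary: (1/10)·v² + (3/10)·v + (-17/32) = 0
  disc = (3/10)² − 4·(1/10)·(-17/32) = 121/400 ; √disc = 11/20
  v_R = (−(3/10) + 11/20) / (2·(1/10)) = 5/4 m/s
check:
braking lasts T_s = (5/4)/5 = 0.2500 s
robot covers v_R·T_r = 1.2500·0.0600 = 0.0750 m before braking
braking distance = 1.2500²/(2·5.0000) = 0.1562 m
human over T_r+T_s: 1.2000·(0.0600+0.2500) = 0.3720 m
margins: 0.0200+0.0500+0.0800 = 0.1500 m
sum ≈ 0.0750+0.1562+0.3720+0.1500 ≈ 0.7532 m = S ✓

v_R_max = 5/4 m/s = 1.2500 m/s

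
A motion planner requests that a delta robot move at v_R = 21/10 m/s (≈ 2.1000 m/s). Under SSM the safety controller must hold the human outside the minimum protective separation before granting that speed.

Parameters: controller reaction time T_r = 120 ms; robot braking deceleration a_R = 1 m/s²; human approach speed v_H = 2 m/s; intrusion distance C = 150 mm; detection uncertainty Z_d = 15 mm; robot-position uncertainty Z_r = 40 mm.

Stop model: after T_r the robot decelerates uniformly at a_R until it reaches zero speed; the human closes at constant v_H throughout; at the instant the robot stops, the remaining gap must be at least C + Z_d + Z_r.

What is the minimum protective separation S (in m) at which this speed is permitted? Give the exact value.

S_min = 3551/500 m = 7.1020 m

stop time T_s = (21/10)/1 = 2.1000 s
robot in T_r: 2.1000·0.1200 = 0.2520 m
braking distance = 2.1000²/(2·1.0000) = 2.2050 m
human closes 2.0000·2.2200 = 4.4400 m
residual clearance needed = 0.1500+0.0150+0.0400 = 0.2050 m
S_min ≈ 0.2520+2.2050+4.4400+0.2050  ⇒  S_min = 3551/500 m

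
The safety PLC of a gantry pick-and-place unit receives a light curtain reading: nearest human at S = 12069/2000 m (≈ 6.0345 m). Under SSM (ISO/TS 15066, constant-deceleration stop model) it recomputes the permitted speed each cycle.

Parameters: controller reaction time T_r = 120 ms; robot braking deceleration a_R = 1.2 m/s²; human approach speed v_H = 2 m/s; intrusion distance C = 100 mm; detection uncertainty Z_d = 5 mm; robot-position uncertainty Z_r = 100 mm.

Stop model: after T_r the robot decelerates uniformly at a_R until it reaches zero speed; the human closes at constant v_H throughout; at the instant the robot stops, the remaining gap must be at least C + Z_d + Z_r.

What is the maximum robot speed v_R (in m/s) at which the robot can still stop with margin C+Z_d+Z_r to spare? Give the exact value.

v_R_max = 21/10 m/s = 2.1000 m/s

collect terms ⇒ (5/12)·v_R² + (134/75)·v_R + (-11179/2000) = 0
  disc = (134/75)² − 4·(5/12)·(-11179/2000) = 1125721/90000 ; √disc = 1061/300
  v_R = (−(134/75) + 1061/300) / (2·(5/12)) = 21/10 m/s
check:
T_s = v_R/a_R = (21/10)/(6/5) = 1.7500 s
robot covers v_R·T_r = 2.1000·0.1200 = 0.2520 m before braking
robot under decel: 2.1000²/(2·1.2000) = 1.8375 m
human over T_r+T_s: 2.0000·(0.1200+1.7500) = 3.7400 m
margins: 0.1000+0.0050+0.1000 = 0.2050 m
sum ≈ 0.2520+1.8375+3.7400+0.2050 ≈ 6.0345 m = S ✓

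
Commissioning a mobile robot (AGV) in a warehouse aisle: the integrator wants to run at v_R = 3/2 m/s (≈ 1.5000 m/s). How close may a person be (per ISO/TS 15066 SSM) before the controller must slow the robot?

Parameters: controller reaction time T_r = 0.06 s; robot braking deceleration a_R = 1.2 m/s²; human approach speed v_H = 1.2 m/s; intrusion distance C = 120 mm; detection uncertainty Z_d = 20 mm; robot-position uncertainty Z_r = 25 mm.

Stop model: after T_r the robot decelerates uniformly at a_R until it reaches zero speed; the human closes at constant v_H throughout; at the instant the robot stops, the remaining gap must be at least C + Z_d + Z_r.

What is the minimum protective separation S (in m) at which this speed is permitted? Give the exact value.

S_min = 5529/2000 m = 2.7645 m

T_s = v_R/a_R = (3/2)/(6/5) = 1.2500 s
reaction-phase robot travel = 1.5000·0.0600 = 0.0900 m
braking distance = 1.5000²/(2·1.2000) = 0.9375 m
person approaches 1.2000·(0.0600+1.2500) = 1.5720 m
residual clearance needed = 0.1200+0.0200+0.0250 = 0.1650 m
S_min ≈ 0.0900+0.9375+1.5720+0.1650  ⇒  S_min = 5529/2000 m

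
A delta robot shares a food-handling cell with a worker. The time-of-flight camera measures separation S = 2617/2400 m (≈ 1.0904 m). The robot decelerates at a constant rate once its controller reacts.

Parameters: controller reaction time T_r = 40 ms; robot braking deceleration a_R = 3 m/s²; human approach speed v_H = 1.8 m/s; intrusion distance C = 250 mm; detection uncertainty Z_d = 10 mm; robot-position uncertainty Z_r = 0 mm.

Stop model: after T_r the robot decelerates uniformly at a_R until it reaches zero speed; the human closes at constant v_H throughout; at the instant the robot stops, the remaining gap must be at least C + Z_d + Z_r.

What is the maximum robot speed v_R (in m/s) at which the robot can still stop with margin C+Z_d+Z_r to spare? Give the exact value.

v_R_max = 19/20 m/s = 0.9500 m/s

quadratic (1/6)·v² + (16/25)·v + (-9101/12000) = 0
  disc = (16/25)² − 4·(1/6)·(-9101/12000) = 82369/90000 ; √disc = 287/300
  v_R = (−(16/25) + 287/300) / (2·(1/6)) = 19/20 m/s
check:
stop time T_s = (19/20)/3 = 0.3167 s
robot covers v_R·T_r = 0.9500·0.0400 = 0.0380 m before braking
robot covers 0.9500·0.3167 − ½·3.0000·0.3167² = 0.1504 m while stopping
human closes 1.8000·0.3567 = 0.6420 m
margins: 0.2500+0.0100+0.0000 = 0.2600 m
sum ≈ 0.0380+0.1504+0.6420+0.2600 ≈ 1.0904 m = S ✓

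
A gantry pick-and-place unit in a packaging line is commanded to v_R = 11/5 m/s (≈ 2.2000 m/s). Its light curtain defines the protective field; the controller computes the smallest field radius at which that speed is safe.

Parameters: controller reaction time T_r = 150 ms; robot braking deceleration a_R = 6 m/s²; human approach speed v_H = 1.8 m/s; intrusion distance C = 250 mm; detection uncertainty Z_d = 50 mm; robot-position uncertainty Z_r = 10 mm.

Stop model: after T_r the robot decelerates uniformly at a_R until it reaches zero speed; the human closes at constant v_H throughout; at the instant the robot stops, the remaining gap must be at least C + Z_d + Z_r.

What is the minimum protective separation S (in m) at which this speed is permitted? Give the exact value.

S_min = 148/75 m = 1.9733 m

stop time T_s = (11/5)/6 = 0.3667 s
robot covers v_R·T_r = 2.2000·0.1500 = 0.3300 m before braking
braking distance = 2.2000²/(2·6.0000) = 0.4033 m
human over T_r+T_s: 1.8000·(0.1500+0.3667) = 0.9300 m
C+Z_d+Z_r = 0.2500+0.0500+0.0100 = 0.3100 m
S_min ≈ 0.3300+0.4033+0.9300+0.3100  ⇒  S_min = 148/75 m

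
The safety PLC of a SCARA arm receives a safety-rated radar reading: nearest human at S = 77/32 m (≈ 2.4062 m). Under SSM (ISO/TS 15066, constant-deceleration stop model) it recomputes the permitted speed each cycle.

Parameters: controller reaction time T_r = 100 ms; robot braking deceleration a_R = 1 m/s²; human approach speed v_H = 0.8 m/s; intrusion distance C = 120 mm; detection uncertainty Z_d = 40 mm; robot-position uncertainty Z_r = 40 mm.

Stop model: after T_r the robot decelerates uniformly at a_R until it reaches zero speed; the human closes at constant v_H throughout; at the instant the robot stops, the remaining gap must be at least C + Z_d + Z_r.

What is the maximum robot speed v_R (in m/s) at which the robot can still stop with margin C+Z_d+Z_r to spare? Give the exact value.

collect terms ⇒ (1/2)·v_R² + (9/10)·v_R + (-1701/800) = 0
  disc = (9/10)² − 4·(1/2)·(-1701/800) = 81/16 ; √disc = 9/4
  v_R = (−(9/10) + 9/4) / (2·(1/2)) = 27/20 m/s
check:
braking lasts T_s = (27/20)/1 = 1.3500 s
reaction-phase robot travel = 1.3500·0.1000 = 0.1350 m
braking distance = 1.3500²/(2·1.0000) = 0.9113 m
human over T_r+T_s: 0.8000·(0.1000+1.3500) = 1.1600 m
margins: 0.1200+0.0400+0.0400 = 0.2000 m
sum ≈ 0.1350+0.9113+1.1600+0.2000 ≈ 2.4062 m = S ✓

v_R_max = 27/20 m/s = 1.3500 m/s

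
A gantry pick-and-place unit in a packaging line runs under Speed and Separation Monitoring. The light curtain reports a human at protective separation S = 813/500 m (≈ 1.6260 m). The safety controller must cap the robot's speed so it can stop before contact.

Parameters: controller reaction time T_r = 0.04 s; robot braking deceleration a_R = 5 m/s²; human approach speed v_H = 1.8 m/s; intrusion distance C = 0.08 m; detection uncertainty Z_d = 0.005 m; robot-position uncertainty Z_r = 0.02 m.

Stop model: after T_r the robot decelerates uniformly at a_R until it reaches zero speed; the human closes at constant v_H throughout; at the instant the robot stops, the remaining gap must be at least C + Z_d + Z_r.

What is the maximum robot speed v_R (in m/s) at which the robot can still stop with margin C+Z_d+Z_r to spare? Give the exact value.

at the boundary: (1/10)·v² + (2/5)·v + (-1449/1000) = 0
  disc = (2/5)² − 4·(1/10)·(-1449/1000) = 1849/2500 ; √disc = 43/50
  v_R = (−(2/5) + 43/50) / (2·(1/10)) = 23/10 m/s
check:
T_s = v_R/a_R = (23/10)/5 = 0.4600 s
robot in T_r: 2.3000·0.0400 = 0.0920 m
robot under decel: 2.3000²/(2·5.0000) = 0.5290 m
human closes 1.8000·0.5000 = 0.9000 m
residual clearance needed = 0.0800+0.0050+0.0200 = 0.1050 m
sum ≈ 0.0920+0.5290+0.9000+0.1050 ≈ 1.6260 m = S ✓

v_R_max = 23/10 m/s = 2.3000 m/s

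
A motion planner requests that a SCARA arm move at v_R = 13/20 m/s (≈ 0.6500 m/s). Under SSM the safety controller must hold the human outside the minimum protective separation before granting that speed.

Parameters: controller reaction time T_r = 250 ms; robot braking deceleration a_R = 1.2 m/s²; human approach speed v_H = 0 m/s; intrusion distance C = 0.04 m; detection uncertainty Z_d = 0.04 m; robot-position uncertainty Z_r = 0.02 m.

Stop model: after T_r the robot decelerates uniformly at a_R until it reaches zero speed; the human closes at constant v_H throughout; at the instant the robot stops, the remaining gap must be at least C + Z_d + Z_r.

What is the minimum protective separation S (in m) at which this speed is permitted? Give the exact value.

T_s = v_R/a_R = (13/20)/(6/5) = 0.5417 s
robot in T_r: 0.6500·0.2500 = 0.1625 m
robot covers 0.6500·0.5417 − ½·1.2000·0.5417² = 0.1760 m while stopping
human over T_r+T_s: 0.0000·(0.2500+0.5417) = 0.0000 m
margins: 0.0400+0.0400+0.0200 = 0.1000 m
S_min ≈ 0.1625+0.1760+0.0000+0.1000  ⇒  S_min = 421/960 m

S_min = 421/960 m = 0.4385 m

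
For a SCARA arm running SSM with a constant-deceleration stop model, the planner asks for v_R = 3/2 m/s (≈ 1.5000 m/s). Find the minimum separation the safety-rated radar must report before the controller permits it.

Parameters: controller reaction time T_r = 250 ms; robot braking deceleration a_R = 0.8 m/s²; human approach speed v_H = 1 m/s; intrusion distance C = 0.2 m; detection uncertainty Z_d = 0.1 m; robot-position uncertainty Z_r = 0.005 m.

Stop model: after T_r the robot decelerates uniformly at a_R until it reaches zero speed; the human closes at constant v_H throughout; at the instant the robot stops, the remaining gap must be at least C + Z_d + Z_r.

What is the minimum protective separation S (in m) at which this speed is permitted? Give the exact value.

S_min = 3369/800 m = 4.2112 m

T_s = v_R/a_R = (3/2)/(4/5) = 1.8750 s
reaction-phase robot travel = 1.5000·0.2500 = 0.3750 m
braking distance = 1.5000²/(2·0.8000) = 1.4062 m
person approaches 1.0000·(0.2500+1.8750) = 2.1250 m
margins: 0.2000+0.1000+0.0050 = 0.3050 m
S_min ≈ 0.3750+1.4062+2.1250+0.3050  ⇒  S_min = 3369/800 m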